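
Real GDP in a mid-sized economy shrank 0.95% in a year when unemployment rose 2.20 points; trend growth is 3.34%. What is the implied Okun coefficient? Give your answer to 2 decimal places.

β ≈ 1.95

Growth form: g_Y = g_Y* - β × Δu, so β = (g_Y* - g_Y)/Δu.
β = (3.34 + 0.95)/2.20 = 4.29/2.20 = 1.95.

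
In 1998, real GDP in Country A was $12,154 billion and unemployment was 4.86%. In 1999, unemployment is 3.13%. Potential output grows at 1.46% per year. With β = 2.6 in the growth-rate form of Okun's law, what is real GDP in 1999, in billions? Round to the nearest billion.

Δu = 3.13 - 4.86 = -1.73 points.
Okun's law (growth form): g_Y = g_Y* - β × Δu = 1.46 - 2.6 × (-1.73) = 1.46 + 4.498 = 5.958%.
Real GDP in the next year = 12154 × (1 + 5.958/100) = 12154 × 1.05958 ≈ 12878 billion.

$12,878 billion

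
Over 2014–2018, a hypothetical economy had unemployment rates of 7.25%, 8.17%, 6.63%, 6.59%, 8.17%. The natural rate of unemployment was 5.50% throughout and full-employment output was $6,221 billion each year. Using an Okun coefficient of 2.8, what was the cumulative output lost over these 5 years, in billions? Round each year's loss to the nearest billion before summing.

Year 2014: gap = -2.8 × (7.25 - 5.5) = -4.9%, loss ≈ 6221 × 4.9/100 ≈ 305.
Year 2015: gap = -2.8 × (8.17 - 5.5) = -7.476%, loss ≈ 6221 × 7.476/100 ≈ 465.
Year 2016: gap = -2.8 × (6.63 - 5.5) = -3.164%, loss ≈ 6221 × 3.164/100 ≈ 197.
Year 2017: gap = -2.8 × (6.59 - 5.5) = -3.052%, loss ≈ 6221 × 3.052/100 ≈ 190.
Year 2018: gap = -2.8 × (8.17 - 5.5) = -7.476%, loss ≈ 6221 × 7.476/100 ≈ 465.
Total lost output = 305 + 465 + 197 + 190 + 465 = 1622 billion.

$1,622 billion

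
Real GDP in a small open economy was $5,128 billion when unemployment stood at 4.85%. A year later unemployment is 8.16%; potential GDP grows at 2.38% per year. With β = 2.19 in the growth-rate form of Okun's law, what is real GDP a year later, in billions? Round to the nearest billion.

Δu = 8.16 - 4.85 = 3.31 points.
Okun's law (growth form): g_Y = g_Y* - β × Δu = 2.38 - 2.19 × (3.31) = 2.38 - 7.2489 = -4.8689%.
Real GDP in the next year = 5128 × (1 - 4.8689/100) = 5128 × 0.951311 ≈ 4878 billion.

$4,878 billion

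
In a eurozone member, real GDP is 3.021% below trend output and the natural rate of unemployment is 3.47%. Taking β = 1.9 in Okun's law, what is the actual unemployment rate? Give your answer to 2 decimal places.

5.06%

From Okun's law, u - u* = -(output gap)/β = -(-3.021)/1.9 = 1.59 points.
So u = 3.47 + 1.59 = 5.06%.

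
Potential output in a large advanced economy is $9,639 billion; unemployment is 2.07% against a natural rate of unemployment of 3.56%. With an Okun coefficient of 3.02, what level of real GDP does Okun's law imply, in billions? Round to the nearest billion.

$10,073 billion

Unemployment gap = 2.07 - 3.56 = -1.49 points, so the output gap is -3.02 × (-1.49) = 4.4998%.
Actual GDP = 9639 × (1 + 4.4998/100) = 9639 × 1.044998 ≈ 10073 billion.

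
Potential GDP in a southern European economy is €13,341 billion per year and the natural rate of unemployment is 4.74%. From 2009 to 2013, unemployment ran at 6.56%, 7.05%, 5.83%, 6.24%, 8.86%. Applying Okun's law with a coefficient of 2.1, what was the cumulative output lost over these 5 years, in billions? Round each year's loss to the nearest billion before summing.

€3,036 billion

Year 2009: gap = -2.1 × (6.56 - 4.74) = -3.822%, loss ≈ 13341 × 3.822/100 ≈ 510.
Year 2010: gap = -2.1 × (7.05 - 4.74) = -4.851%, loss ≈ 13341 × 4.851/100 ≈ 647.
Year 2011: gap = -2.1 × (5.83 - 4.74) = -2.289%, loss ≈ 13341 × 2.289/100 ≈ 305.
Year 2012: gap = -2.1 × (6.24 - 4.74) = -3.15%, loss ≈ 13341 × 3.15/100 ≈ 420.
Year 2013: gap = -2.1 × (8.86 - 4.74) = -8.652%, loss ≈ 13341 × 8.652/100 ≈ 1154.
Total lost output = 510 + 647 + 305 + 420 + 1154 = 3036 billion.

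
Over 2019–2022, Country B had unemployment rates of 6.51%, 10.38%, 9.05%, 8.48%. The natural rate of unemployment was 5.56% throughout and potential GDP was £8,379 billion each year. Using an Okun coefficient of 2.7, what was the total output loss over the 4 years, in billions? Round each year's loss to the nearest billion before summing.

£2,756 billion

Year 2019: gap = -2.7 × (6.51 - 5.56) = -2.565%, loss ≈ 8379 × 2.565/100 ≈ 215.
Year 2020: gap = -2.7 × (10.38 - 5.56) = -13.014%, loss ≈ 8379 × 13.014/100 ≈ 1090.
Year 2021: gap = -2.7 × (9.05 - 5.56) = -9.423%, loss ≈ 8379 × 9.423/100 ≈ 790.
Year 2022: gap = -2.7 × (8.48 - 5.56) = -7.884%, loss ≈ 8379 × 7.884/100 ≈ 661.
Total lost output = 215 + 1090 + 790 + 661 = 2756 billion.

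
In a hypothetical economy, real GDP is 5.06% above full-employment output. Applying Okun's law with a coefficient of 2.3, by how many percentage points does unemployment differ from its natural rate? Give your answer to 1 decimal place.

-2.2 percentage points

Okun's law: output gap = -β × (u - u*), so u - u* = -(output gap)/β.
u - u* = -(5.06)/2.3 = -2.2 percentage points.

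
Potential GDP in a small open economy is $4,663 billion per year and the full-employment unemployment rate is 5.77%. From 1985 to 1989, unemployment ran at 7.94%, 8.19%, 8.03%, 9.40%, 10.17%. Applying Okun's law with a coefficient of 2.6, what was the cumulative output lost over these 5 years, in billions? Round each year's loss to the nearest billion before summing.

Year 1985: gap = -2.6 × (7.94 - 5.77) = -5.642%, loss ≈ 4663 × 5.642/100 ≈ 263.
Year 1986: gap = -2.6 × (8.19 - 5.77) = -6.292%, loss ≈ 4663 × 6.292/100 ≈ 293.
Year 1987: gap = -2.6 × (8.03 - 5.77) = -5.876%, loss ≈ 4663 × 5.876/100 ≈ 274.
Year 1988: gap = -2.6 × (9.4 - 5.77) = -9.438%, loss ≈ 4663 × 9.438/100 ≈ 440.
Year 1989: gap = -2.6 × (10.17 - 5.77) = -11.44%, loss ≈ 4663 × 11.44/100 ≈ 533.
Total lost output = 263 + 293 + 274 + 440 + 533 = 1803 billion.

$1,803 billion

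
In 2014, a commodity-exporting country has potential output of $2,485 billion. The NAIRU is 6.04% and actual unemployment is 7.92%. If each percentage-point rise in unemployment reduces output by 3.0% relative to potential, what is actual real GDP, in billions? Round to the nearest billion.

$2,345 billion

Unemployment gap = 7.92 - 6.04 = 1.88 points, so the output gap is -3 × 1.88 = -5.64%.
Actual GDP = 2485 × (1 - 5.64/100) = 2485 × 0.9436 ≈ 2345 billion.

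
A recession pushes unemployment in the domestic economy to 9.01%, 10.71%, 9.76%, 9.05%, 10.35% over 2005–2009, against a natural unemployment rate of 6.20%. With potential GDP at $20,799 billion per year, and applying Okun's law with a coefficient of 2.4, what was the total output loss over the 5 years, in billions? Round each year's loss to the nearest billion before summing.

Year 2005: gap = -2.4 × (9.01 - 6.2) = -6.744%, loss ≈ 20799 × 6.744/100 ≈ 1403.
Year 2006: gap = -2.4 × (10.71 - 6.2) = -10.824%, loss ≈ 20799 × 10.824/100 ≈ 2251.
Year 2007: gap = -2.4 × (9.76 - 6.2) = -8.544%, loss ≈ 20799 × 8.544/100 ≈ 1777.
Year 2008: gap = -2.4 × (9.05 - 6.2) = -6.84%, loss ≈ 20799 × 6.84/100 ≈ 1423.
Year 2009: gap = -2.4 × (10.35 - 6.2) = -9.96%, loss ≈ 20799 × 9.96/100 ≈ 2072.
Total lost output = 1403 + 2251 + 1777 + 1423 + 2072 = 8926 billion.

$8,926 billion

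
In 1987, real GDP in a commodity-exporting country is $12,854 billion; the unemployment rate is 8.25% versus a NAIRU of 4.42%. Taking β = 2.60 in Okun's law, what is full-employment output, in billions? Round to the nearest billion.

$14,276 billion

Unemployment gap = 8.25 - 4.42 = 3.83 points, so output gap = -2.6 × 3.83 = -9.958%.
Since Y = Y* × (1 + gap/100), Y* = 12854/0.90042 ≈ 14276 billion.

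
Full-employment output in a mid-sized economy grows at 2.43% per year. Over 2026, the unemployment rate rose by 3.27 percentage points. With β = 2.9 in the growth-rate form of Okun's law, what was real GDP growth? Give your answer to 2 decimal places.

-7.05%

Growth-rate Okun's law: g_Y = g_Y* - β × Δu.
g_Y = 2.43 - 2.9 × (3.27) = 2.43 - 9.483 = -7.053%, i.e. -7.05% to 2 d.p.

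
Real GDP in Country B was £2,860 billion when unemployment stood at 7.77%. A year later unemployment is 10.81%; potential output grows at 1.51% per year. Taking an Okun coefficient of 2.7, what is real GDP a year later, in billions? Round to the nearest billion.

£2,668 billion

Δu = 10.81 - 7.77 = 3.04 points.
Okun's law (growth form): g_Y = g_Y* - β × Δu = 1.51 - 2.7 × (3.04) = 1.51 - 8.208 = -6.698%.
Real GDP in the next year = 2860 × (1 - 6.698/100) = 2860 × 0.93302 ≈ 2668 billion.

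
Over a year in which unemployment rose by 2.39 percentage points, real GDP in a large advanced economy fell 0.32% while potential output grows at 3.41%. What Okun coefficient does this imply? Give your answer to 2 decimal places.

β ≈ 1.56

Growth form: g_Y = g_Y* - β × Δu, so β = (g_Y* - g_Y)/Δu.
β = (3.41 + 0.32)/2.39 = 3.73/2.39 = 1.56.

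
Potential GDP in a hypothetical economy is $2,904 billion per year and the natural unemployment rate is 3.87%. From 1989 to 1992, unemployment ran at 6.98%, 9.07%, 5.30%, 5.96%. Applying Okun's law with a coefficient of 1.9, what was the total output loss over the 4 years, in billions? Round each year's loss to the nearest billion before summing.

$653 billion

Year 1989: gap = -1.9 × (6.98 - 3.87) = -5.909%, loss ≈ 2904 × 5.909/100 ≈ 172.
Year 1990: gap = -1.9 × (9.07 - 3.87) = -9.88%, loss ≈ 2904 × 9.88/100 ≈ 287.
Year 1991: gap = -1.9 × (5.3 - 3.87) = -2.717%, loss ≈ 2904 × 2.717/100 ≈ 79.
Year 1992: gap = -1.9 × (5.96 - 3.87) = -3.971%, loss ≈ 2904 × 3.971/100 ≈ 115.
Total lost output = 172 + 287 + 79 + 115 = 653 billion.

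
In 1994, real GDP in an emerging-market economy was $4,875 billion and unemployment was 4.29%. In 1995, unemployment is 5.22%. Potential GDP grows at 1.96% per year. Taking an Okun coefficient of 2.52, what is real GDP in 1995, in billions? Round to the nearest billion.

Δu = 5.22 - 4.29 = 0.93 points.
Okun's law (growth form): g_Y = g_Y* - β × Δu = 1.96 - 2.52 × (0.93) = 1.96 - 2.3436 = -0.3836%.
Real GDP in the next year = 4875 × (1 - 0.3836/100) = 4875 × 0.996164 ≈ 4856 billion.

$4,856 billion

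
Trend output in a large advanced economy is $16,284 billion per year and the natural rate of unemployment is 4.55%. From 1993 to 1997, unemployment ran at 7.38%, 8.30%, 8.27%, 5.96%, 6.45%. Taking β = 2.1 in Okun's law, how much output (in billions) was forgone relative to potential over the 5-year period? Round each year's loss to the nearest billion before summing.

$4,654 billion

Year 1993: gap = -2.1 × (7.38 - 4.55) = -5.943%, loss ≈ 16284 × 5.943/100 ≈ 968.
Year 1994: gap = -2.1 × (8.3 - 4.55) = -7.875%, loss ≈ 16284 × 7.875/100 ≈ 1282.
Year 1995: gap = -2.1 × (8.27 - 4.55) = -7.812%, loss ≈ 16284 × 7.812/100 ≈ 1272.
Year 1996: gap = -2.1 × (5.96 - 4.55) = -2.961%, loss ≈ 16284 × 2.961/100 ≈ 482.
Year 1997: gap = -2.1 × (6.45 - 4.55) = -3.99%, loss ≈ 16284 × 3.99/100 ≈ 650.
Total lost output = 968 + 1282 + 1272 + 482 + 650 = 4654 billion.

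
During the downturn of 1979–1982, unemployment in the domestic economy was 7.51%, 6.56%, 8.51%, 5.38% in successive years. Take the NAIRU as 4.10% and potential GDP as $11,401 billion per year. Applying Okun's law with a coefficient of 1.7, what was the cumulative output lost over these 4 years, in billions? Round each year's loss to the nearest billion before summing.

$2,241 billion

Year 1979: gap = -1.7 × (7.51 - 4.1) = -5.797%, loss ≈ 11401 × 5.797/100 ≈ 661.
Year 1980: gap = -1.7 × (6.56 - 4.1) = -4.182%, loss ≈ 11401 × 4.182/100 ≈ 477.
Year 1981: gap = -1.7 × (8.51 - 4.1) = -7.497%, loss ≈ 11401 × 7.497/100 ≈ 855.
Year 1982: gap = -1.7 × (5.38 - 4.1) = -2.176%, loss ≈ 11401 × 2.176/100 ≈ 248.
Total lost output = 661 + 477 + 855 + 248 = 2241 billion.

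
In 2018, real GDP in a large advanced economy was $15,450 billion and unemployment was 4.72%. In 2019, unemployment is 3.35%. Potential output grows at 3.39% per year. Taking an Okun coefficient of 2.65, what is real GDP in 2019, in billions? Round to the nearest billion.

$16,535 billion

Δu = 3.35 - 4.72 = -1.37 points.
Okun's law (growth form): g_Y = g_Y* - β × Δu = 3.39 - 2.65 × (-1.37) = 3.39 + 3.6305 = 7.0205%.
Real GDP in the next year = 15450 × (1 + 7.0205/100) = 15450 × 1.070205 ≈ 16535 billion.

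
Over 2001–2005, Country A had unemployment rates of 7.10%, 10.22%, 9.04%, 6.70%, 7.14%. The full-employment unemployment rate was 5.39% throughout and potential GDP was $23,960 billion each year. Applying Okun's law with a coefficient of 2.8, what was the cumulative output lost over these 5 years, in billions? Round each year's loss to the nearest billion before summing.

$8,889 billion

Year 2001: gap = -2.8 × (7.1 - 5.39) = -4.788%, loss ≈ 23960 × 4.788/100 ≈ 1147.
Year 2002: gap = -2.8 × (10.22 - 5.39) = -13.524%, loss ≈ 23960 × 13.524/100 ≈ 3240.
Year 2003: gap = -2.8 × (9.04 - 5.39) = -10.22%, loss ≈ 23960 × 10.22/100 ≈ 2449.
Year 2004: gap = -2.8 × (6.7 - 5.39) = -3.668%, loss ≈ 23960 × 3.668/100 ≈ 879.
Year 2005: gap = -2.8 × (7.14 - 5.39) = -4.9%, loss ≈ 23960 × 4.9/100 ≈ 1174.
Total lost output = 1147 + 3240 + 2449 + 879 + 1174 = 8889 billion.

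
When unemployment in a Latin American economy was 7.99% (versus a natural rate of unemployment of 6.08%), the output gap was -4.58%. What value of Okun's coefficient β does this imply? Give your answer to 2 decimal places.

β ≈ 2.40

Okun's law: output gap = -β × (u - u*).
-4.58 = -β × (7.99 - 6.08) = -β × 1.91, so β = 4.58/1.91 = 2.40.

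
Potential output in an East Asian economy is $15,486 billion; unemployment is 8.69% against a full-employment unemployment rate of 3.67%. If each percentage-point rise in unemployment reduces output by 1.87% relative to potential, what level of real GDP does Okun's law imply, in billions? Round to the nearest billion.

Unemployment gap = 8.69 - 3.67 = 5.02 points, so the output gap is -1.87 × 5.02 = -9.3874%.
Actual GDP = 15486 × (1 - 9.3874/100) = 15486 × 0.906126 ≈ 14032 billion.

$14,032 billion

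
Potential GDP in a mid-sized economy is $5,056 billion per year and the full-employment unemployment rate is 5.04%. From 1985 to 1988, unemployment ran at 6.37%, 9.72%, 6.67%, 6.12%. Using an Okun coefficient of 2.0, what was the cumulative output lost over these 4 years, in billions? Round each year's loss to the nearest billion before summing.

Year 1985: gap = -2.0 × (6.37 - 5.04) = -2.66%, loss ≈ 5056 × 2.66/100 ≈ 134.
Year 1986: gap = -2.0 × (9.72 - 5.04) = -9.36%, loss ≈ 5056 × 9.36/100 ≈ 473.
Year 1987: gap = -2.0 × (6.67 - 5.04) = -3.26%, loss ≈ 5056 × 3.26/100 ≈ 165.
Year 1988: gap = -2.0 × (6.12 - 5.04) = -2.16%, loss ≈ 5056 × 2.16/100 ≈ 109.
Total lost output = 134 + 473 + 165 + 109 = 881 billion.

$881 billion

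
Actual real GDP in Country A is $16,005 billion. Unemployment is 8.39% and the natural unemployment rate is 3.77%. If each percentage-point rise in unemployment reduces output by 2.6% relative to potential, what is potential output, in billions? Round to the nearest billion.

$18,190 billion

Unemployment gap = 8.39 - 3.77 = 4.62 points, so output gap = -2.6 × 4.62 = -12.012%.
Since Y = Y* × (1 + gap/100), Y* = 16005/0.87988 ≈ 18190 billion.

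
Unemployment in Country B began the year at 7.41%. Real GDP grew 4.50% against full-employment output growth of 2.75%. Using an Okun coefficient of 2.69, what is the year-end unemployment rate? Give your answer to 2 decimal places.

Growth-rate Okun's law: g_Y = g_Y* - β × Δu, so Δu = (g_Y* - g_Y)/β.
Δu = (2.75 - 4.5)/2.69 = -1.75/2.69 = -0.65 percentage points.
Year-end unemployment = 7.41 - 0.65 = 6.76%.

6.76%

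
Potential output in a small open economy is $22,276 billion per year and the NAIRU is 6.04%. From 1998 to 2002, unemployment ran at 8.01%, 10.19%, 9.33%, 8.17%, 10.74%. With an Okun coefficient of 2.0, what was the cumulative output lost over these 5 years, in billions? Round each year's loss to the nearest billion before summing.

Year 1998: gap = -2.0 × (8.01 - 6.04) = -3.94%, loss ≈ 22276 × 3.94/100 ≈ 878.
Year 1999: gap = -2.0 × (10.19 - 6.04) = -8.3%, loss ≈ 22276 × 8.3/100 ≈ 1849.
Year 2000: gap = -2.0 × (9.33 - 6.04) = -6.58%, loss ≈ 22276 × 6.58/100 ≈ 1466.
Year 2001: gap = -2.0 × (8.17 - 6.04) = -4.26%, loss ≈ 22276 × 4.26/100 ≈ 949.
Year 2002: gap = -2.0 × (10.74 - 6.04) = -9.4%, loss ≈ 22276 × 9.4/100 ≈ 2094.
Total lost output = 878 + 1849 + 1466 + 949 + 2094 = 7236 billion.

$7,236 billion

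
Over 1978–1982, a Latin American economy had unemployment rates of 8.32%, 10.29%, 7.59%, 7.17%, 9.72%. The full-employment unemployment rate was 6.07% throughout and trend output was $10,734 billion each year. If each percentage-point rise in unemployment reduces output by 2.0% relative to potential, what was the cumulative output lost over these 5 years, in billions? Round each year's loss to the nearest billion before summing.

Year 1978: gap = -2.0 × (8.32 - 6.07) = -4.5%, loss ≈ 10734 × 4.5/100 ≈ 483.
Year 1979: gap = -2.0 × (10.29 - 6.07) = -8.44%, loss ≈ 10734 × 8.44/100 ≈ 906.
Year 1980: gap = -2.0 × (7.59 - 6.07) = -3.04%, loss ≈ 10734 × 3.04/100 ≈ 326.
Year 1981: gap = -2.0 × (7.17 - 6.07) = -2.2%, loss ≈ 10734 × 2.2/100 ≈ 236.
Year 1982: gap = -2.0 × (9.72 - 6.07) = -7.3%, loss ≈ 10734 × 7.3/100 ≈ 784.
Total lost output = 483 + 906 + 326 + 236 + 784 = 2735 billion.

$2,735 billion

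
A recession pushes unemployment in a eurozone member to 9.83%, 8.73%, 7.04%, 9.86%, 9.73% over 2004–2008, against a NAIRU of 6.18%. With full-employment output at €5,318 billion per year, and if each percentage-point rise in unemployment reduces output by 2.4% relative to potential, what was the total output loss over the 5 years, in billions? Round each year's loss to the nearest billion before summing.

Year 2004: gap = -2.4 × (9.83 - 6.18) = -8.76%, loss ≈ 5318 × 8.76/100 ≈ 466.
Year 2005: gap = -2.4 × (8.73 - 6.18) = -6.12%, loss ≈ 5318 × 6.12/100 ≈ 325.
Year 2006: gap = -2.4 × (7.04 - 6.18) = -2.064%, loss ≈ 5318 × 2.064/100 ≈ 110.
Year 2007: gap = -2.4 × (9.86 - 6.18) = -8.832%, loss ≈ 5318 × 8.832/100 ≈ 470.
Year 2008: gap = -2.4 × (9.73 - 6.18) = -8.52%, loss ≈ 5318 × 8.52/100 ≈ 453.
Total lost output = 466 + 325 + 110 + 470 + 453 = 1824 billion.

€1,824 billion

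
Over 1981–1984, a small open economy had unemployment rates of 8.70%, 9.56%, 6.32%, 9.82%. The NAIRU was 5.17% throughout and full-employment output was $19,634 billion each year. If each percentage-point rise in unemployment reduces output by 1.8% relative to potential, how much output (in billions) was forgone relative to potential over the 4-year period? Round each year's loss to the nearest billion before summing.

Year 1981: gap = -1.8 × (8.7 - 5.17) = -6.354%, loss ≈ 19634 × 6.354/100 ≈ 1248.
Year 1982: gap = -1.8 × (9.56 - 5.17) = -7.902%, loss ≈ 19634 × 7.902/100 ≈ 1551.
Year 1983: gap = -1.8 × (6.32 - 5.17) = -2.07%, loss ≈ 19634 × 2.07/100 ≈ 406.
Year 1984: gap = -1.8 × (9.82 - 5.17) = -8.37%, loss ≈ 19634 × 8.37/100 ≈ 1643.
Total lost output = 1248 + 1551 + 406 + 1643 = 4848 billion.

$4,848 billion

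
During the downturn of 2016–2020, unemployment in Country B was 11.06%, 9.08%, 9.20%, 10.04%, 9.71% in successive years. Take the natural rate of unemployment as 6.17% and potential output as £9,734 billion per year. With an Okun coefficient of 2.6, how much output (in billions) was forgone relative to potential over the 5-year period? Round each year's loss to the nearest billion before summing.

Year 2016: gap = -2.6 × (11.06 - 6.17) = -12.714%, loss ≈ 9734 × 12.714/100 ≈ 1238.
Year 2017: gap = -2.6 × (9.08 - 6.17) = -7.566%, loss ≈ 9734 × 7.566/100 ≈ 736.
Year 2018: gap = -2.6 × (9.2 - 6.17) = -7.878%, loss ≈ 9734 × 7.878/100 ≈ 767.
Year 2019: gap = -2.6 × (10.04 - 6.17) = -10.062%, loss ≈ 9734 × 10.062/100 ≈ 979.
Year 2020: gap = -2.6 × (9.71 - 6.17) = -9.204%, loss ≈ 9734 × 9.204/100 ≈ 896.
Total lost output = 1238 + 736 + 767 + 979 + 896 = 4616 billion.

£4,616 billion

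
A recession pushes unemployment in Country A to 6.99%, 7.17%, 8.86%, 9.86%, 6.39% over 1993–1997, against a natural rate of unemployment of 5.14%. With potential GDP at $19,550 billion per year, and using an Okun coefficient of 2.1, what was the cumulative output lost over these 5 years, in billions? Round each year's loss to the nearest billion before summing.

$5,571 billion

Year 1993: gap = -2.1 × (6.99 - 5.14) = -3.885%, loss ≈ 19550 × 3.885/100 ≈ 760.
Year 1994: gap = -2.1 × (7.17 - 5.14) = -4.263%, loss ≈ 19550 × 4.263/100 ≈ 833.
Year 1995: gap = -2.1 × (8.86 - 5.14) = -7.812%, loss ≈ 19550 × 7.812/100 ≈ 1527.
Year 1996: gap = -2.1 × (9.86 - 5.14) = -9.912%, loss ≈ 19550 × 9.912/100 ≈ 1938.
Year 1997: gap = -2.1 × (6.39 - 5.14) = -2.625%, loss ≈ 19550 × 2.625/100 ≈ 513.
Total lost output = 760 + 833 + 1527 + 1938 + 513 = 5571 billion.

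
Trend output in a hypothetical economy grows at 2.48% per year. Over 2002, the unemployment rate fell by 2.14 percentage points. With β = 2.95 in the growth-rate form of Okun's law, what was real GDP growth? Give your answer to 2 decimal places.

Growth-rate Okun's law: g_Y = g_Y* - β × Δu.
g_Y = 2.48 - 2.95 × (-2.14) = 2.48 + 6.313 = 8.793%, i.e. 8.79% to 2 d.p.

8.79%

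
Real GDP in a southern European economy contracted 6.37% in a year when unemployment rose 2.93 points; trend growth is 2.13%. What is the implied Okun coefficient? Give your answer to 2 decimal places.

Growth form: g_Y = g_Y* - β × Δu, so β = (g_Y* - g_Y)/Δu.
β = (2.13 + 6.37)/2.93 = 8.5/2.93 = 2.90.

β ≈ 2.90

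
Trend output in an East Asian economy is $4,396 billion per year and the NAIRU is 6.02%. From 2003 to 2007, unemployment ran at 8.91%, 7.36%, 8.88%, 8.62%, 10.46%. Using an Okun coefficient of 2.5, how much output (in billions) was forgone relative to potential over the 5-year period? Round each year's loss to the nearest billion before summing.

Year 2003: gap = -2.5 × (8.91 - 6.02) = -7.225%, loss ≈ 4396 × 7.225/100 ≈ 318.
Year 2004: gap = -2.5 × (7.36 - 6.02) = -3.35%, loss ≈ 4396 × 3.35/100 ≈ 147.
Year 2005: gap = -2.5 × (8.88 - 6.02) = -7.15%, loss ≈ 4396 × 7.15/100 ≈ 314.
Year 2006: gap = -2.5 × (8.62 - 6.02) = -6.5%, loss ≈ 4396 × 6.5/100 ≈ 286.
Year 2007: gap = -2.5 × (10.46 - 6.02) = -11.1%, loss ≈ 4396 × 11.1/100 ≈ 488.
Total lost output = 318 + 147 + 314 + 286 + 488 = 1553 billion.

$1,553 billion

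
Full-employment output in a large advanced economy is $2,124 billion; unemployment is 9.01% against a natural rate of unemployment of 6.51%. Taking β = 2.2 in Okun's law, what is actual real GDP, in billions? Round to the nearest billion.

Unemployment gap = 9.01 - 6.51 = 2.5 points, so the output gap is -2.2 × 2.5 = -5.5%.
Actual GDP = 2124 × (1 - 5.5/100) = 2124 × 0.945 ≈ 2007 billion.

$2,007 billion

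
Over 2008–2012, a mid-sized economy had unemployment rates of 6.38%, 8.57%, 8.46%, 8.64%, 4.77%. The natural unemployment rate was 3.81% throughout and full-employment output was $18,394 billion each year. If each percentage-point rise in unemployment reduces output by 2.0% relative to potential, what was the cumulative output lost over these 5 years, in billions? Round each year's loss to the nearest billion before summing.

$6,537 billion

Year 2008: gap = -2.0 × (6.38 - 3.81) = -5.14%, loss ≈ 18394 × 5.14/100 ≈ 945.
Year 2009: gap = -2.0 × (8.57 - 3.81) = -9.52%, loss ≈ 18394 × 9.52/100 ≈ 1751.
Year 2010: gap = -2.0 × (8.46 - 3.81) = -9.3%, loss ≈ 18394 × 9.3/100 ≈ 1711.
Year 2011: gap = -2.0 × (8.64 - 3.81) = -9.66%, loss ≈ 18394 × 9.66/100 ≈ 1777.
Year 2012: gap = -2.0 × (4.77 - 3.81) = -1.92%, loss ≈ 18394 × 1.92/100 ≈ 353.
Total lost output = 945 + 1751 + 1711 + 1777 + 353 = 6537 billion.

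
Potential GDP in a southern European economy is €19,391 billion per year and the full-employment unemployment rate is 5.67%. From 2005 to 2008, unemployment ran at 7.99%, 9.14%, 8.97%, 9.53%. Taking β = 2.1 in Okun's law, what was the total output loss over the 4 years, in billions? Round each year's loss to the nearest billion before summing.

Year 2005: gap = -2.1 × (7.99 - 5.67) = -4.872%, loss ≈ 19391 × 4.872/100 ≈ 945.
Year 2006: gap = -2.1 × (9.14 - 5.67) = -7.287%, loss ≈ 19391 × 7.287/100 ≈ 1413.
Year 2007: gap = -2.1 × (8.97 - 5.67) = -6.93%, loss ≈ 19391 × 6.93/100 ≈ 1344.
Year 2008: gap = -2.1 × (9.53 - 5.67) = -8.106%, loss ≈ 19391 × 8.106/100 ≈ 1572.
Total lost output = 945 + 1413 + 1344 + 1572 = 5274 billion.

€5,274 billion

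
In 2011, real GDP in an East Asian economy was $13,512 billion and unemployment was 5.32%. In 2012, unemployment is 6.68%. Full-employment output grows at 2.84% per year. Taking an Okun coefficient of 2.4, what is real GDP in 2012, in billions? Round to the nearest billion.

Δu = 6.68 - 5.32 = 1.36 points.
Okun's law (growth form): g_Y = g_Y* - β × Δu = 2.84 - 2.4 × (1.36) = 2.84 - 3.264 = -0.424%.
Real GDP in the next year = 13512 × (1 - 0.424/100) = 13512 × 0.99576 ≈ 13455 billion.

$13,455 billion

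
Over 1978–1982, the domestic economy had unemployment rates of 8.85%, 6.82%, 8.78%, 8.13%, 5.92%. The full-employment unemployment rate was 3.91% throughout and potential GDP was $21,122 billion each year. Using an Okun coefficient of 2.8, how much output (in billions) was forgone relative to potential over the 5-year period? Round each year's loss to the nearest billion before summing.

$11,208 billion

Year 1978: gap = -2.8 × (8.85 - 3.91) = -13.832%, loss ≈ 21122 × 13.832/100 ≈ 2922.
Year 1979: gap = -2.8 × (6.82 - 3.91) = -8.148%, loss ≈ 21122 × 8.148/100 ≈ 1721.
Year 1980: gap = -2.8 × (8.78 - 3.91) = -13.636%, loss ≈ 21122 × 13.636/100 ≈ 2880.
Year 1981: gap = -2.8 × (8.13 - 3.91) = -11.816%, loss ≈ 21122 × 11.816/100 ≈ 2496.
Year 1982: gap = -2.8 × (5.92 - 3.91) = -5.628%, loss ≈ 21122 × 5.628/100 ≈ 1189.
Total lost output = 2922 + 1721 + 2880 + 2496 + 1189 = 11208 billion.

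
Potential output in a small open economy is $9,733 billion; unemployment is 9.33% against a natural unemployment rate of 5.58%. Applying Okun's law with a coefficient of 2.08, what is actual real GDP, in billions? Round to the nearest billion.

$8,974 billion

Unemployment gap = 9.33 - 5.58 = 3.75 points, so the output gap is -2.08 × 3.75 = -7.8%.
Actual GDP = 9733 × (1 - 7.8/100) = 9733 × 0.922 ≈ 8974 billion.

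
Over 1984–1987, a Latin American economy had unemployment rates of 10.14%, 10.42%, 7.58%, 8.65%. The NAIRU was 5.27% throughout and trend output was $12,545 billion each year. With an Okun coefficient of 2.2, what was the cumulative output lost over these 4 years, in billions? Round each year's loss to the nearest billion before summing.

Year 1984: gap = -2.2 × (10.14 - 5.27) = -10.714%, loss ≈ 12545 × 10.714/100 ≈ 1344.
Year 1985: gap = -2.2 × (10.42 - 5.27) = -11.33%, loss ≈ 12545 × 11.33/100 ≈ 1421.
Year 1986: gap = -2.2 × (7.58 - 5.27) = -5.082%, loss ≈ 12545 × 5.082/100 ≈ 638.
Year 1987: gap = -2.2 × (8.65 - 5.27) = -7.436%, loss ≈ 12545 × 7.436/100 ≈ 933.
Total lost output = 1344 + 1421 + 638 + 933 = 4336 billion.

$4,336 billion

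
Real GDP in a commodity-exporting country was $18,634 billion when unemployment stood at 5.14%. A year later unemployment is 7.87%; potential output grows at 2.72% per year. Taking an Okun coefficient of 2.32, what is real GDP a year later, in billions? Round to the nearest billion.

Δu = 7.87 - 5.14 = 2.73 points.
Okun's law (growth form): g_Y = g_Y* - β × Δu = 2.72 - 2.32 × (2.73) = 2.72 - 6.3336 = -3.6136%.
Real GDP in the next year = 18634 × (1 - 3.6136/100) = 18634 × 0.963864 ≈ 17961 billion.

$17,961 billion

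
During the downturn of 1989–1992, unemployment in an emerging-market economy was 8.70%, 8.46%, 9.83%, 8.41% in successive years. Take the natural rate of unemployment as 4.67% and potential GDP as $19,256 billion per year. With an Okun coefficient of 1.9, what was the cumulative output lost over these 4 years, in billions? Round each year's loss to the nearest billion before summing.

$6,117 billion

Year 1989: gap = -1.9 × (8.7 - 4.67) = -7.657%, loss ≈ 19256 × 7.657/100 ≈ 1474.
Year 1990: gap = -1.9 × (8.46 - 4.67) = -7.201%, loss ≈ 19256 × 7.201/100 ≈ 1387.
Year 1991: gap = -1.9 × (9.83 - 4.67) = -9.804%, loss ≈ 19256 × 9.804/100 ≈ 1888.
Year 1992: gap = -1.9 × (8.41 - 4.67) = -7.106%, loss ≈ 19256 × 7.106/100 ≈ 1368.
Total lost output = 1474 + 1387 + 1888 + 1368 = 6117 billion.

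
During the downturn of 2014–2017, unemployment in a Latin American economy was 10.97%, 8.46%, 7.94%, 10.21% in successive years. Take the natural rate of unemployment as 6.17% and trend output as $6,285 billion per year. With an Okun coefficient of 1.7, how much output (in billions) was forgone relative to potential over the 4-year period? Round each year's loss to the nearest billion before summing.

$1,379 billion

Year 2014: gap = -1.7 × (10.97 - 6.17) = -8.16%, loss ≈ 6285 × 8.16/100 ≈ 513.
Year 2015: gap = -1.7 × (8.46 - 6.17) = -3.893%, loss ≈ 6285 × 3.893/100 ≈ 245.
Year 2016: gap = -1.7 × (7.94 - 6.17) = -3.009%, loss ≈ 6285 × 3.009/100 ≈ 189.
Year 2017: gap = -1.7 × (10.21 - 6.17) = -6.868%, loss ≈ 6285 × 6.868/100 ≈ 432.
Total lost output = 513 + 245 + 189 + 432 = 1379 billion.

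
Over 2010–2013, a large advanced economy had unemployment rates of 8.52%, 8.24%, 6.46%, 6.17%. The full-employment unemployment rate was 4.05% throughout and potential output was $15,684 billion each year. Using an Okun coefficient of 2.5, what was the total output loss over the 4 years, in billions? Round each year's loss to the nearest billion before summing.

Year 2010: gap = -2.5 × (8.52 - 4.05) = -11.175%, loss ≈ 15684 × 11.175/100 ≈ 1753.
Year 2011: gap = -2.5 × (8.24 - 4.05) = -10.475%, loss ≈ 15684 × 10.475/100 ≈ 1643.
Year 2012: gap = -2.5 × (6.46 - 4.05) = -6.025%, loss ≈ 15684 × 6.025/100 ≈ 945.
Year 2013: gap = -2.5 × (6.17 - 4.05) = -5.3%, loss ≈ 15684 × 5.3/100 ≈ 831.
Total lost output = 1753 + 1643 + 945 + 831 = 5172 billion.

$5,172 billion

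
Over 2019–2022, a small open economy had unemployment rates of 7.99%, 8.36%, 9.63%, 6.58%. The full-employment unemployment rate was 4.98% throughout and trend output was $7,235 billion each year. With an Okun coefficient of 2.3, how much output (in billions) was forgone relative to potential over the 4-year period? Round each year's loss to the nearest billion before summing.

$2,103 billion

Year 2019: gap = -2.3 × (7.99 - 4.98) = -6.923%, loss ≈ 7235 × 6.923/100 ≈ 501.
Year 2020: gap = -2.3 × (8.36 - 4.98) = -7.774%, loss ≈ 7235 × 7.774/100 ≈ 562.
Year 2021: gap = -2.3 × (9.63 - 4.98) = -10.695%, loss ≈ 7235 × 10.695/100 ≈ 774.
Year 2022: gap = -2.3 × (6.58 - 4.98) = -3.68%, loss ≈ 7235 × 3.68/100 ≈ 266.
Total lost output = 501 + 562 + 774 + 266 = 2103 billion.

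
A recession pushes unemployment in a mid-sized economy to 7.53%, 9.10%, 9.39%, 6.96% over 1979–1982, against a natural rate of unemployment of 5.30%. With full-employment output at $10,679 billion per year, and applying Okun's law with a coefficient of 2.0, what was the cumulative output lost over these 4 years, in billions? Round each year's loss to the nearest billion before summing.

$2,517 billion

Year 1979: gap = -2.0 × (7.53 - 5.3) = -4.46%, loss ≈ 10679 × 4.46/100 ≈ 476.
Year 1980: gap = -2.0 × (9.1 - 5.3) = -7.6%, loss ≈ 10679 × 7.6/100 ≈ 812.
Year 1981: gap = -2.0 × (9.39 - 5.3) = -8.18%, loss ≈ 10679 × 8.18/100 ≈ 874.
Year 1982: gap = -2.0 × (6.96 - 5.3) = -3.32%, loss ≈ 10679 × 3.32/100 ≈ 355.
Total lost output = 476 + 812 + 874 + 355 = 2517 billion.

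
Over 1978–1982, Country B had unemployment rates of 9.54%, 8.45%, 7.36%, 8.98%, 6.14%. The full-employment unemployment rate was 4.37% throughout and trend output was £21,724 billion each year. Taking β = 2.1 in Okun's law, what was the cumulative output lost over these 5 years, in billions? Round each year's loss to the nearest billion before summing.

Year 1978: gap = -2.1 × (9.54 - 4.37) = -10.857%, loss ≈ 21724 × 10.857/100 ≈ 2359.
Year 1979: gap = -2.1 × (8.45 - 4.37) = -8.568%, loss ≈ 21724 × 8.568/100 ≈ 1861.
Year 1980: gap = -2.1 × (7.36 - 4.37) = -6.279%, loss ≈ 21724 × 6.279/100 ≈ 1364.
Year 1981: gap = -2.1 × (8.98 - 4.37) = -9.681%, loss ≈ 21724 × 9.681/100 ≈ 2103.
Year 1982: gap = -2.1 × (6.14 - 4.37) = -3.717%, loss ≈ 21724 × 3.717/100 ≈ 807.
Total lost output = 2359 + 1861 + 1364 + 2103 + 807 = 8494 billion.

£8,494 billion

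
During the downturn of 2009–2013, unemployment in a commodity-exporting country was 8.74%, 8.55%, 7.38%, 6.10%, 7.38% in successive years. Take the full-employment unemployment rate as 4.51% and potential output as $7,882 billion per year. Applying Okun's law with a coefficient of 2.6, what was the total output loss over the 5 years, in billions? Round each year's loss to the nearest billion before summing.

$3,197 billion

Year 2009: gap = -2.6 × (8.74 - 4.51) = -10.998%, loss ≈ 7882 × 10.998/100 ≈ 867.
Year 2010: gap = -2.6 × (8.55 - 4.51) = -10.504%, loss ≈ 7882 × 10.504/100 ≈ 828.
Year 2011: gap = -2.6 × (7.38 - 4.51) = -7.462%, loss ≈ 7882 × 7.462/100 ≈ 588.
Year 2012: gap = -2.6 × (6.1 - 4.51) = -4.134%, loss ≈ 7882 × 4.134/100 ≈ 326.
Year 2013: gap = -2.6 × (7.38 - 4.51) = -7.462%, loss ≈ 7882 × 7.462/100 ≈ 588.
Total lost output = 867 + 828 + 588 + 326 + 588 = 3197 billion.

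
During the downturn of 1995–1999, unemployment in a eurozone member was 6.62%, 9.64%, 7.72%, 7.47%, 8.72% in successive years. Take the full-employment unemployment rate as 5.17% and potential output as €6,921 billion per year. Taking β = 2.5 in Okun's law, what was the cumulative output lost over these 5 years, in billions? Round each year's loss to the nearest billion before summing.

€2,477 billion

Year 1995: gap = -2.5 × (6.62 - 5.17) = -3.625%, loss ≈ 6921 × 3.625/100 ≈ 251.
Year 1996: gap = -2.5 × (9.64 - 5.17) = -11.175%, loss ≈ 6921 × 11.175/100 ≈ 773.
Year 1997: gap = -2.5 × (7.72 - 5.17) = -6.375%, loss ≈ 6921 × 6.375/100 ≈ 441.
Year 1998: gap = -2.5 × (7.47 - 5.17) = -5.75%, loss ≈ 6921 × 5.75/100 ≈ 398.
Year 1999: gap = -2.5 × (8.72 - 5.17) = -8.875%, loss ≈ 6921 × 8.875/100 ≈ 614.
Total lost output = 251 + 773 + 441 + 398 + 614 = 2477 billion.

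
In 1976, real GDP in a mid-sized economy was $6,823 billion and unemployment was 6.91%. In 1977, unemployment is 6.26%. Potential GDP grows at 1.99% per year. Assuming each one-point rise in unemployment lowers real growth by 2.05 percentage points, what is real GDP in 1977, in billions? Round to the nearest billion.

Δu = 6.26 - 6.91 = -0.65 points.
Okun's law (growth form): g_Y = g_Y* - β × Δu = 1.99 - 2.05 × (-0.65) = 1.99 + 1.3325 = 3.3225%.
Real GDP in the next year = 6823 × (1 + 3.3225/100) = 6823 × 1.033225 ≈ 7050 billion.

$7,050 billion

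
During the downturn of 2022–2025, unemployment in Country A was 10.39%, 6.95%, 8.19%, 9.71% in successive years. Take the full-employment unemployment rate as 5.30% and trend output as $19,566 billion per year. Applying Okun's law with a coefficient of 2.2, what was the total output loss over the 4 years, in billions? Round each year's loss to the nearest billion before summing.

$6,043 billion

Year 2022: gap = -2.2 × (10.39 - 5.3) = -11.198%, loss ≈ 19566 × 11.198/100 ≈ 2191.
Year 2023: gap = -2.2 × (6.95 - 5.3) = -3.63%, loss ≈ 19566 × 3.63/100 ≈ 710.
Year 2024: gap = -2.2 × (8.19 - 5.3) = -6.358%, loss ≈ 19566 × 6.358/100 ≈ 1244.
Year 2025: gap = -2.2 × (9.71 - 5.3) = -9.702%, loss ≈ 19566 × 9.702/100 ≈ 1898.
Total lost output = 2191 + 710 + 1244 + 1898 = 6043 billion.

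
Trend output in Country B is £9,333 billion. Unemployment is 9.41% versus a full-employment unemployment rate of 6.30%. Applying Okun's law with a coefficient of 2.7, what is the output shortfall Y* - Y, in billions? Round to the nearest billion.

£784 billion

Output gap = -2.7 × (9.41 - 6.3) = -2.7 × 3.11 = -8.397%.
Actual GDP ≈ 9333 × 0.91603 ≈ 8549 billion, so the shortfall is 9333 - 8549 = 784 billion.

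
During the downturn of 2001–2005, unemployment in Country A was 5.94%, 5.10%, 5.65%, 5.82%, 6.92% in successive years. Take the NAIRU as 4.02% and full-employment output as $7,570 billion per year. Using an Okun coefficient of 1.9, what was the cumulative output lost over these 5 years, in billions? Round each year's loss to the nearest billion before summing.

$1,341 billion

Year 2001: gap = -1.9 × (5.94 - 4.02) = -3.648%, loss ≈ 7570 × 3.648/100 ≈ 276.
Year 2002: gap = -1.9 × (5.1 - 4.02) = -2.052%, loss ≈ 7570 × 2.052/100 ≈ 155.
Year 2003: gap = -1.9 × (5.65 - 4.02) = -3.097%, loss ≈ 7570 × 3.097/100 ≈ 234.
Year 2004: gap = -1.9 × (5.82 - 4.02) = -3.42%, loss ≈ 7570 × 3.42/100 ≈ 259.
Year 2005: gap = -1.9 × (6.92 - 4.02) = -5.51%, loss ≈ 7570 × 5.51/100 ≈ 417.
Total lost output = 276 + 155 + 234 + 259 + 417 = 1341 billion.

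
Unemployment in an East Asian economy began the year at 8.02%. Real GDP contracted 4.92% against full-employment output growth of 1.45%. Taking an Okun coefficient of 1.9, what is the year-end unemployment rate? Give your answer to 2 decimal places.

11.37%

Growth-rate Okun's law: g_Y = g_Y* - β × Δu, so Δu = (g_Y* - g_Y)/β.
Δu = (1.45 + 4.92)/1.9 = 6.37/1.9 = 3.35 percentage points.
Year-end unemployment = 8.02 + 3.35 = 11.37%.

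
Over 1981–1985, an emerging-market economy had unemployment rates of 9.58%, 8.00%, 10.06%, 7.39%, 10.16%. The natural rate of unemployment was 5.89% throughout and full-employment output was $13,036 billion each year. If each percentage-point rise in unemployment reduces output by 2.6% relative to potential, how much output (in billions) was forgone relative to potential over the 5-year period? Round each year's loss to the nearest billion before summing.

$5,334 billion

Year 1981: gap = -2.6 × (9.58 - 5.89) = -9.594%, loss ≈ 13036 × 9.594/100 ≈ 1251.
Year 1982: gap = -2.6 × (8 - 5.89) = -5.486%, loss ≈ 13036 × 5.486/100 ≈ 715.
Year 1983: gap = -2.6 × (10.06 - 5.89) = -10.842%, loss ≈ 13036 × 10.842/100 ≈ 1413.
Year 1984: gap = -2.6 × (7.39 - 5.89) = -3.9%, loss ≈ 13036 × 3.9/100 ≈ 508.
Year 1985: gap = -2.6 × (10.16 - 5.89) = -11.102%, loss ≈ 13036 × 11.102/100 ≈ 1447.
Total lost output = 1251 + 715 + 1413 + 508 + 1447 = 5334 billion.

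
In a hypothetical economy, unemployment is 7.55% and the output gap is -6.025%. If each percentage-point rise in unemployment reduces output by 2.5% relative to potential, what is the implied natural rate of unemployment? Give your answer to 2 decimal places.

5.14%

From Okun's law, u - u* = -(output gap)/β = -(-6.025)/2.5 = 2.41 points.
So u* = 7.55 - 2.41 = 5.14%.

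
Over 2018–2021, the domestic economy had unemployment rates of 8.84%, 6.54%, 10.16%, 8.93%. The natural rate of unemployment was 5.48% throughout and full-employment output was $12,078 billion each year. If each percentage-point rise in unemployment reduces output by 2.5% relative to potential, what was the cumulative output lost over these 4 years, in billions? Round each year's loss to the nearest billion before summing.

$3,790 billion

Year 2018: gap = -2.5 × (8.84 - 5.48) = -8.4%, loss ≈ 12078 × 8.4/100 ≈ 1015.
Year 2019: gap = -2.5 × (6.54 - 5.48) = -2.65%, loss ≈ 12078 × 2.65/100 ≈ 320.
Year 2020: gap = -2.5 × (10.16 - 5.48) = -11.7%, loss ≈ 12078 × 11.7/100 ≈ 1413.
Year 2021: gap = -2.5 × (8.93 - 5.48) = -8.625%, loss ≈ 12078 × 8.625/100 ≈ 1042.
Total lost output = 1015 + 320 + 1413 + 1042 = 3790 billion.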